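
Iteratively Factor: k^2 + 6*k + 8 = (k + 2)*(k + 4)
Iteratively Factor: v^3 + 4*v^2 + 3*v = (v)*(v^2 + 4*v + 3) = v*(v + 1)*(v + 3)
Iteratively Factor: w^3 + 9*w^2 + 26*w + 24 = (w + 2)*(w^2 + 7*w + 12) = (w + 2)*(w + 3)*(w + 4)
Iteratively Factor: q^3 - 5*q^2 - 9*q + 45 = (q - 3)*(q^2 - 2*q - 15) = (q - 3)*(q + 3)*(q - 5)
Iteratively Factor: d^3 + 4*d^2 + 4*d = (d)*(d^2 + 4*d + 4) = d*(d + 2)*(d + 2)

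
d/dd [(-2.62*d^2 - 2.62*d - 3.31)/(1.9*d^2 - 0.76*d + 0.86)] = (6.9692*d^2 + 8.0716*d - 4.7688)/(3.61*d^4 - 2.888*d^3 + 3.8456*d^2 - 1.3072*d + 0.7396)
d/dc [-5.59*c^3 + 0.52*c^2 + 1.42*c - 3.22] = -16.77*c^2 + 1.04*c + 1.42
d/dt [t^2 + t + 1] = 2*t + 1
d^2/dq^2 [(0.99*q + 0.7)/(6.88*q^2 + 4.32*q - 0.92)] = ((0.99*q + 0.7)*(13.76*q + 4.32)*(27.52*q + 8.64) - (40.8672*q + 18.1856)*(6.88*q^2 + 4.32*q - 0.92))/(6.88*q^2 + 4.32*q - 0.92)^3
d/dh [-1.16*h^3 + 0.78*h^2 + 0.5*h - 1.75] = -3.48*h^2 + 1.56*h + 0.5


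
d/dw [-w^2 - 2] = -2*w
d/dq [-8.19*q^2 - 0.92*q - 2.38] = -16.38*q - 0.92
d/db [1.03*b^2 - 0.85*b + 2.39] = 2.06*b - 0.85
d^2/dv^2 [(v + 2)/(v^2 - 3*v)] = 2*(v*(1 - 3*v)*(v - 3) + (v + 2)*(2*v - 3)^2)/(v^3*(v - 3)^3)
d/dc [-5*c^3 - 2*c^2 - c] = -15*c^2 - 4*c - 1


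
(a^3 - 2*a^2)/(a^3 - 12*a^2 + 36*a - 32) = a^2/(a^2 - 10*a + 16)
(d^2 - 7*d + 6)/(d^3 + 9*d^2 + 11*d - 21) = (d - 6)/(d^2 + 10*d + 21)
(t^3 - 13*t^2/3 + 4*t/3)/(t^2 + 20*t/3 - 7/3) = t*(t - 4)/(t + 7)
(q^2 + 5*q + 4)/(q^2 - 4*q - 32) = (q + 1)/(q - 8)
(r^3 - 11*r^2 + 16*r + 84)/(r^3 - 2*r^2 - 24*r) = (r^2 - 5*r - 14)/(r*(r + 4))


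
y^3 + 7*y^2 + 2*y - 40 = (y - 2)*(y + 4)*(y + 5)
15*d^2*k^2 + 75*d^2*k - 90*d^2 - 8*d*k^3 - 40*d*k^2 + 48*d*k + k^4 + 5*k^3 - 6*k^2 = (-5*d + k)*(-3*d + k)*(k - 1)*(k + 6)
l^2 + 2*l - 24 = (l - 4)*(l + 6)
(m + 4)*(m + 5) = m^2 + 9*m + 20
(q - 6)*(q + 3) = q^2 - 3*q - 18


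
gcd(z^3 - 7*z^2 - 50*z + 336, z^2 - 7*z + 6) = z - 6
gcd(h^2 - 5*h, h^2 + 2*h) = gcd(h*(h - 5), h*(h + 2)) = h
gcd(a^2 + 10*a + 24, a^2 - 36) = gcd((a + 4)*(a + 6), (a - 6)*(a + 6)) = a + 6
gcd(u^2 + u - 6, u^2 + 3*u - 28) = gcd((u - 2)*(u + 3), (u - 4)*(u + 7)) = 1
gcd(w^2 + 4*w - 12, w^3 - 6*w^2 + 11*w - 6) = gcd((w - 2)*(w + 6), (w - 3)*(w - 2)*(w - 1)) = w - 2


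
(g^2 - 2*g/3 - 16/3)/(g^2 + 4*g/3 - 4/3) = (3*g - 8)/(3*g - 2)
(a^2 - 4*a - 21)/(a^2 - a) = (a^2 - 4*a - 21)/(a*(a - 1))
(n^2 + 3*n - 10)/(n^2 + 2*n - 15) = (n - 2)/(n - 3)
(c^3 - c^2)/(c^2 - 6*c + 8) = c^2*(c - 1)/(c^2 - 6*c + 8)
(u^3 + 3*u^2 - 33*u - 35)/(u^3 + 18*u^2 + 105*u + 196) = (u^2 - 4*u - 5)/(u^2 + 11*u + 28)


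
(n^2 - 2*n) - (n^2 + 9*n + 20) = -11*n - 20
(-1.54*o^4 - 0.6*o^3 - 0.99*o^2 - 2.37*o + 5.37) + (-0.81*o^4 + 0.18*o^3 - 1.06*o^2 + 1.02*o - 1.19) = -2.35*o^4 - 0.42*o^3 - 2.05*o^2 - 1.35*o + 4.18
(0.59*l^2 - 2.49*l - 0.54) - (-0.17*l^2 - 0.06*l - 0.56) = 0.76*l^2 - 2.43*l + 0.02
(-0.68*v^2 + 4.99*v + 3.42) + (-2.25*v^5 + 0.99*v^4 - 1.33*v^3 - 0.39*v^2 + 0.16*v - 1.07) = -2.25*v^5 + 0.99*v^4 - 1.33*v^3 - 1.07*v^2 + 5.15*v + 2.35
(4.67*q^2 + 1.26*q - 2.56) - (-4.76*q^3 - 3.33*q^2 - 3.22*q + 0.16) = 4.76*q^3 + 8.0*q^2 + 4.48*q - 2.72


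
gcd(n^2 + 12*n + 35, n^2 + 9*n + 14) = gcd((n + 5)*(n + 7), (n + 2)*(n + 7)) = n + 7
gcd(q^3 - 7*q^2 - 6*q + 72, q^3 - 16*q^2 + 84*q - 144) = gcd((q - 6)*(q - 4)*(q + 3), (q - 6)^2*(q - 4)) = q^2 - 10*q + 24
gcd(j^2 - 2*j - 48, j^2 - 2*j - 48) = j^2 - 2*j - 48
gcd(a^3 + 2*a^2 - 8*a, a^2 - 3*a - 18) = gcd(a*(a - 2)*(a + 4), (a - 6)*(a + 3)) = 1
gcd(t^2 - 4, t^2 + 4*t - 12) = t - 2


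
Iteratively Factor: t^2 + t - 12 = (t + 4)*(t - 3)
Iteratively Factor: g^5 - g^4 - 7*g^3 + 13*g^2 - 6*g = (g - 2)*(g^4 + g^3 - 5*g^2 + 3*g) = (g - 2)*(g - 1)*(g^3 + 2*g^2 - 3*g) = (g - 2)*(g - 1)*(g + 3)*(g^2 - g) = (g - 2)*(g - 1)^2*(g + 3)*(g)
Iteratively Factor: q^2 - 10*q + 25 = (q - 5)*(q - 5)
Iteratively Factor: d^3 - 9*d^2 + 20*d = (d)*(d^2 - 9*d + 20) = d*(d - 5)*(d - 4)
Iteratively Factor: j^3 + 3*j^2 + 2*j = (j + 2)*(j^2 + j) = j*(j + 2)*(j + 1)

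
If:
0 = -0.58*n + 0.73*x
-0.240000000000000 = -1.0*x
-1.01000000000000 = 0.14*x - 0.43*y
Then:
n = 0.30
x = 0.24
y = 2.43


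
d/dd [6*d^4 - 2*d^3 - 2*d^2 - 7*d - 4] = 24*d^3 - 6*d^2 - 4*d - 7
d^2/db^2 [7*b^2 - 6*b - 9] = 14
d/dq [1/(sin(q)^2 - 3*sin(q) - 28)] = (3 - 2*sin(q))*cos(q)/((sin(q) - 7)^2*(sin(q) + 4)^2)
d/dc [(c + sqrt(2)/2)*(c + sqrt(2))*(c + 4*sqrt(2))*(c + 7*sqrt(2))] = 4*c^3 + 75*sqrt(2)*c^2/2 + 180*c + 95*sqrt(2)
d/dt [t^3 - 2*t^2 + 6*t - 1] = 3*t^2 - 4*t + 6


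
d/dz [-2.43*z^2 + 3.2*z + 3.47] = 3.2 - 4.86*z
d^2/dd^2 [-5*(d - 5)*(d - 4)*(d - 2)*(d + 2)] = -60*d^2 + 270*d - 160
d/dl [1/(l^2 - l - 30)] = (1 - 2*l)/(-l^2 + l + 30)^2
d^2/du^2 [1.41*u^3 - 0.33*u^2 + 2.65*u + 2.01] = 8.46*u - 0.66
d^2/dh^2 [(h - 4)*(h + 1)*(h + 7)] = 6*h + 8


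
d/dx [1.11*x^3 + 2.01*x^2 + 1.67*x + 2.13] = 3.33*x^2 + 4.02*x + 1.67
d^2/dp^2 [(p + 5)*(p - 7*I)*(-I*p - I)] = I*(-6*p - 12 + 14*I)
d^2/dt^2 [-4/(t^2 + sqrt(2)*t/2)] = 16*(2*t*(2*t + sqrt(2)) - (4*t + sqrt(2))^2)/(t^3*(2*t + sqrt(2))^3)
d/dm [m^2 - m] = 2*m - 1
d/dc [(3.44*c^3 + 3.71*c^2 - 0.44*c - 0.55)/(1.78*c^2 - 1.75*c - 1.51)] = (6.1232*c^4 - 12.04*c^3 - 21.2925*c^2 - 9.2462*c - 0.2981)/(3.1684*c^4 - 6.23*c^3 - 2.3131*c^2 + 5.285*c + 2.2801)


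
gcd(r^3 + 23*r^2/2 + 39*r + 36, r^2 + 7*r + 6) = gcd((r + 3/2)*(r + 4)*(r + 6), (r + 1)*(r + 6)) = r + 6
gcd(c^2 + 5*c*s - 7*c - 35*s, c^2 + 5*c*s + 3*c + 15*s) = c + 5*s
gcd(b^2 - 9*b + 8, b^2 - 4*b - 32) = b - 8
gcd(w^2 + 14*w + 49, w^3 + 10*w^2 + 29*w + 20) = 1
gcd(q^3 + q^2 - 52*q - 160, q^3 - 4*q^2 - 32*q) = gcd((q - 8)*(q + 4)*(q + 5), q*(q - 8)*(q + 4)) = q^2 - 4*q - 32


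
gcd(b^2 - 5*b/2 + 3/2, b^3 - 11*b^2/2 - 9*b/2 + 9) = b - 1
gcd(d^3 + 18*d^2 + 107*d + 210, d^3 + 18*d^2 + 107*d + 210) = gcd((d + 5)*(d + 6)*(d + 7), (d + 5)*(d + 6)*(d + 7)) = d^3 + 18*d^2 + 107*d + 210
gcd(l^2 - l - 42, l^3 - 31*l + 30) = l + 6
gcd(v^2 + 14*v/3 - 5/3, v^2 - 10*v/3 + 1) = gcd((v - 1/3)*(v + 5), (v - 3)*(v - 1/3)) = v - 1/3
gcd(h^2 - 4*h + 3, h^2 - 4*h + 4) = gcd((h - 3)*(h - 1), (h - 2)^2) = 1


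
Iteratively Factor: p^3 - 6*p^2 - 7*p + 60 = (p - 5)*(p^2 - p - 12) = (p - 5)*(p + 3)*(p - 4)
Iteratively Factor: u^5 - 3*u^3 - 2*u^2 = (u + 1)*(u^4 - u^3 - 2*u^2) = (u - 2)*(u + 1)*(u^3 + u^2) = u*(u - 2)*(u + 1)*(u^2 + u) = u^2*(u - 2)*(u + 1)*(u + 1)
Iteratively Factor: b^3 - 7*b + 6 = (b - 2)*(b^2 + 2*b - 3) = (b - 2)*(b - 1)*(b + 3)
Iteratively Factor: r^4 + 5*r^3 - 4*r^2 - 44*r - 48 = (r + 2)*(r^3 + 3*r^2 - 10*r - 24) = (r + 2)*(r + 4)*(r^2 - r - 6) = (r - 3)*(r + 2)*(r + 4)*(r + 2)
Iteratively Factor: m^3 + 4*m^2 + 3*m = (m + 3)*(m^2 + m) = m*(m + 3)*(m + 1)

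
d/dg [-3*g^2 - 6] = -6*g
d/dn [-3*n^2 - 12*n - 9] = -6*n - 12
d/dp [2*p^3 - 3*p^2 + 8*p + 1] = 6*p^2 - 6*p + 8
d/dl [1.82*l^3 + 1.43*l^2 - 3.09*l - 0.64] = 5.46*l^2 + 2.86*l - 3.09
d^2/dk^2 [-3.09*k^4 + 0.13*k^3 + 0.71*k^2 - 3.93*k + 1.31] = -37.08*k^2 + 0.78*k + 1.42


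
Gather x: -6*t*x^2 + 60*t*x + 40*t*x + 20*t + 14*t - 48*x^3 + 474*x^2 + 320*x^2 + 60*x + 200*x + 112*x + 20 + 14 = 34*t - 48*x^3 + x^2*(794 - 6*t) + x*(100*t + 372) + 34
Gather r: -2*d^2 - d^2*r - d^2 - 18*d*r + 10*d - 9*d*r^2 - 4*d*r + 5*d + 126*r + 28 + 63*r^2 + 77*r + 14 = -3*d^2 + 15*d + r^2*(63 - 9*d) + r*(-d^2 - 22*d + 203) + 42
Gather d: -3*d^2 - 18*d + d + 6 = -3*d^2 - 17*d + 6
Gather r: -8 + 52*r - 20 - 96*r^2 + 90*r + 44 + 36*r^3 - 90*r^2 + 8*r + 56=36*r^3 - 186*r^2 + 150*r + 72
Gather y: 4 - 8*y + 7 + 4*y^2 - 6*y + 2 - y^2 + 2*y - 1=3*y^2 - 12*y + 12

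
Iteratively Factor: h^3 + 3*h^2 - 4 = (h - 1)*(h^2 + 4*h + 4) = (h - 1)*(h + 2)*(h + 2)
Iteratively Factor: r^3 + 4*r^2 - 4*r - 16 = (r - 2)*(r^2 + 6*r + 8) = (r - 2)*(r + 4)*(r + 2)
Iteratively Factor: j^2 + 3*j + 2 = (j + 1)*(j + 2)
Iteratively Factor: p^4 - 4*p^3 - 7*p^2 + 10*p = (p)*(p^3 - 4*p^2 - 7*p + 10) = p*(p + 2)*(p^2 - 6*p + 5) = p*(p - 5)*(p + 2)*(p - 1)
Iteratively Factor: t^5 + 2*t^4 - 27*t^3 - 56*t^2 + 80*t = (t - 1)*(t^4 + 3*t^3 - 24*t^2 - 80*t) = (t - 5)*(t - 1)*(t^3 + 8*t^2 + 16*t) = (t - 5)*(t - 1)*(t + 4)*(t^2 + 4*t) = (t - 5)*(t - 1)*(t + 4)^2*(t)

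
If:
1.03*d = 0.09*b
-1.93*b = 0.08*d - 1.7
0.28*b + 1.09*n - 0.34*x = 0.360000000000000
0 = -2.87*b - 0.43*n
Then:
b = 0.88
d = 0.08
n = -5.86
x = -19.12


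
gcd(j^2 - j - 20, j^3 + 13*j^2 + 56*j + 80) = j + 4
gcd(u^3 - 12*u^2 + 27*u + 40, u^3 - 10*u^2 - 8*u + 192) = u - 8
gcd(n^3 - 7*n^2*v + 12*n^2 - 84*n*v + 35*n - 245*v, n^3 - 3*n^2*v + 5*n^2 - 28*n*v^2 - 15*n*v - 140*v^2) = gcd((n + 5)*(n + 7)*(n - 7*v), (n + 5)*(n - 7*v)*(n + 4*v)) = -n^2 + 7*n*v - 5*n + 35*v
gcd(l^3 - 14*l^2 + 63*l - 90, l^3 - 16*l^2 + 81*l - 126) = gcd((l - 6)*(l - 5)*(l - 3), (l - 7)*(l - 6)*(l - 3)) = l^2 - 9*l + 18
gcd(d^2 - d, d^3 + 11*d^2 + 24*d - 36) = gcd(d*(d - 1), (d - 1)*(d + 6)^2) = d - 1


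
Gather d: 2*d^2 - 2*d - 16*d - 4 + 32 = 2*d^2 - 18*d + 28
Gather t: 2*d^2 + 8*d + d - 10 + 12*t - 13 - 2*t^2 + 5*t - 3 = 2*d^2 + 9*d - 2*t^2 + 17*t - 26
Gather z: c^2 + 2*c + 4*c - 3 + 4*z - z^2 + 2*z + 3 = c^2 + 6*c - z^2 + 6*z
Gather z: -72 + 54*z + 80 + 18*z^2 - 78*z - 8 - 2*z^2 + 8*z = 16*z^2 - 16*z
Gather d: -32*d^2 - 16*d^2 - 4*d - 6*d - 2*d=-48*d^2 - 12*d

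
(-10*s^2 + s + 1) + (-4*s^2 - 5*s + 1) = -14*s^2 - 4*s + 2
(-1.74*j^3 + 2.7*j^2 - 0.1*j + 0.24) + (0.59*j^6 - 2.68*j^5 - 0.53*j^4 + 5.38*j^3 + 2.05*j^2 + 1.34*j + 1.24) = 0.59*j^6 - 2.68*j^5 - 0.53*j^4 + 3.64*j^3 + 4.75*j^2 + 1.24*j + 1.48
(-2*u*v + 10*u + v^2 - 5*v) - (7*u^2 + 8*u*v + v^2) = -7*u^2 - 10*u*v + 10*u - 5*v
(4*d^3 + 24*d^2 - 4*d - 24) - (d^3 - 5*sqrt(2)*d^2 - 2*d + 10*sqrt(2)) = 3*d^3 + 5*sqrt(2)*d^2 + 24*d^2 - 2*d - 24 - 10*sqrt(2)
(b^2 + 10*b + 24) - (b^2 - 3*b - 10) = 13*b + 34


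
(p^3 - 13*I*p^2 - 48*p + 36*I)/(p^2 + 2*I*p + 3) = (p^2 - 12*I*p - 36)/(p + 3*I)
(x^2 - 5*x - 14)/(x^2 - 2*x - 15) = (-x^2 + 5*x + 14)/(-x^2 + 2*x + 15)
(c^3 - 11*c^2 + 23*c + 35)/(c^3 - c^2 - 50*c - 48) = (c^2 - 12*c + 35)/(c^2 - 2*c - 48)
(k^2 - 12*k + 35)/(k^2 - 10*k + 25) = (k - 7)/(k - 5)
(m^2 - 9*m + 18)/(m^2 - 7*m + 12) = (m - 6)/(m - 4)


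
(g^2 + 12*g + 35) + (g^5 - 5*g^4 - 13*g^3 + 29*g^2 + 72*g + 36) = g^5 - 5*g^4 - 13*g^3 + 30*g^2 + 84*g + 71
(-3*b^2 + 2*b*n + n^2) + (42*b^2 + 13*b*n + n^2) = 39*b^2 + 15*b*n + 2*n^2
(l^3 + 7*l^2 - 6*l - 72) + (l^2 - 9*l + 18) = l^3 + 8*l^2 - 15*l - 54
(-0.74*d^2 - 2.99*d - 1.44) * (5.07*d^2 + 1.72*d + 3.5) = -3.7518*d^4 - 16.4321*d^3 - 15.0336*d^2 - 12.9418*d - 5.04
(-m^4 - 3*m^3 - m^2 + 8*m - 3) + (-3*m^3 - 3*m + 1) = -m^4 - 6*m^3 - m^2 + 5*m - 2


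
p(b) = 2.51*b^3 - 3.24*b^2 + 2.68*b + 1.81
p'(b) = 7.53*b^2 - 6.48*b + 2.68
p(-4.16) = -246.11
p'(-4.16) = 159.95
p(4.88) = 229.43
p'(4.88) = 150.38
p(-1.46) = -16.82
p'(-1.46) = 28.19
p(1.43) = 6.36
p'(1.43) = 8.81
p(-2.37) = -56.15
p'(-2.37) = 60.33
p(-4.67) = -337.00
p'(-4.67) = 197.16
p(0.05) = 1.94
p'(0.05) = 2.37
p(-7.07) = -1066.11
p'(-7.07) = 424.88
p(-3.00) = -103.16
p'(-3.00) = 89.89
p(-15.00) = -9238.64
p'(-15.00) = 1794.13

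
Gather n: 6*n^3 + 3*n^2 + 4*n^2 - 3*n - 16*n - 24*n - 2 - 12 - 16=6*n^3 + 7*n^2 - 43*n - 30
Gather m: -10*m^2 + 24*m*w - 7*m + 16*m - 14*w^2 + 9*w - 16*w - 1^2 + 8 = -10*m^2 + m*(24*w + 9) - 14*w^2 - 7*w + 7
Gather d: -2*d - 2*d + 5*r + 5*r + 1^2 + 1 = -4*d + 10*r + 2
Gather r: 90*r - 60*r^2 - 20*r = -60*r^2 + 70*r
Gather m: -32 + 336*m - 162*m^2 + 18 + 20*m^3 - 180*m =20*m^3 - 162*m^2 + 156*m - 14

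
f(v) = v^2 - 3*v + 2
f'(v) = 2*v - 3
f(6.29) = 22.69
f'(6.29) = 9.58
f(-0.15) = 2.47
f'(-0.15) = -3.30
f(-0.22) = 2.71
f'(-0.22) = -3.44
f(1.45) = -0.25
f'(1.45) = -0.10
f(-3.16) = 21.47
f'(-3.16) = -9.32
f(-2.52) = 15.91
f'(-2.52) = -8.04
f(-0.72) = 4.68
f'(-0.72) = -4.44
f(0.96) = 0.04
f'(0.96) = -1.08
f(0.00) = 2.00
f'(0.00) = -3.00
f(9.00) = 56.00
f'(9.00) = 15.00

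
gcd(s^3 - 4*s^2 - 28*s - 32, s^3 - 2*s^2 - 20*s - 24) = s^2 + 4*s + 4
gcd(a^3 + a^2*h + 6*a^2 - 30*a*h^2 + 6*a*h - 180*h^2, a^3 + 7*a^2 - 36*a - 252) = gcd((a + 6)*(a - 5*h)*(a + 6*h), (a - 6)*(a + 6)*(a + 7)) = a + 6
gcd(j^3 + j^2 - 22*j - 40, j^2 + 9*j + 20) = j + 4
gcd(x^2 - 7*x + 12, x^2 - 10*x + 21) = x - 3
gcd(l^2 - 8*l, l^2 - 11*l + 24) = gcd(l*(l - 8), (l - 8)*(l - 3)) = l - 8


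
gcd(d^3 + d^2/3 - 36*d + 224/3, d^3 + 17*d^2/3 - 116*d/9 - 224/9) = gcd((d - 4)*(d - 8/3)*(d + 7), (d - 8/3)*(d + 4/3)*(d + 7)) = d^2 + 13*d/3 - 56/3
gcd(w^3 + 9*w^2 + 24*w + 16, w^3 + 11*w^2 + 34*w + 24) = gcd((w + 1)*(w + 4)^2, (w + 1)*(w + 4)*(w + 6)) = w^2 + 5*w + 4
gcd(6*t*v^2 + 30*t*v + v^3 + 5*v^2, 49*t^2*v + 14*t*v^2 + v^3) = v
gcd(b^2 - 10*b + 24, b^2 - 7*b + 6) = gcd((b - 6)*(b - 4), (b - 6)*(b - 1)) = b - 6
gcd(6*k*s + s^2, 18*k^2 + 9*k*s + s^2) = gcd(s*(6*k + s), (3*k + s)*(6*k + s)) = 6*k + s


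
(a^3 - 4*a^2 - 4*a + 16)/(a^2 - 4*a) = a - 4/a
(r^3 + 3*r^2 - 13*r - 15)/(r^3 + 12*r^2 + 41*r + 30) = (r - 3)/(r + 6)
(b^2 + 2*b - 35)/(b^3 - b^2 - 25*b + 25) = (b + 7)/(b^2 + 4*b - 5)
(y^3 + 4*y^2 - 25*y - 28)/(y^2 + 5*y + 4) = (y^2 + 3*y - 28)/(y + 4)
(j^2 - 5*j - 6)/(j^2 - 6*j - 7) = (j - 6)/(j - 7)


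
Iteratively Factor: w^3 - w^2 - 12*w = (w + 3)*(w^2 - 4*w) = w*(w + 3)*(w - 4)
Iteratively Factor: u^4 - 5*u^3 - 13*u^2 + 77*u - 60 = (u + 4)*(u^3 - 9*u^2 + 23*u - 15) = (u - 1)*(u + 4)*(u^2 - 8*u + 15) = (u - 3)*(u - 1)*(u + 4)*(u - 5)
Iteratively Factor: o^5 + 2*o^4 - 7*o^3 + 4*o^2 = (o - 1)*(o^4 + 3*o^3 - 4*o^2) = o*(o - 1)*(o^3 + 3*o^2 - 4*o) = o*(o - 1)^2*(o^2 + 4*o) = o^2*(o - 1)^2*(o + 4)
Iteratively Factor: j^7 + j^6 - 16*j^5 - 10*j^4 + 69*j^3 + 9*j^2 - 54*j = (j - 3)*(j^6 + 4*j^5 - 4*j^4 - 22*j^3 + 3*j^2 + 18*j) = j*(j - 3)*(j^5 + 4*j^4 - 4*j^3 - 22*j^2 + 3*j + 18) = j*(j - 3)*(j - 1)*(j^4 + 5*j^3 + j^2 - 21*j - 18) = j*(j - 3)*(j - 1)*(j + 3)*(j^3 + 2*j^2 - 5*j - 6) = j*(j - 3)*(j - 1)*(j + 3)^2*(j^2 - j - 2) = j*(j - 3)*(j - 1)*(j + 1)*(j + 3)^2*(j - 2)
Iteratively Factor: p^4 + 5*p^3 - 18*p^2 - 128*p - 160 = (p - 5)*(p^3 + 10*p^2 + 32*p + 32) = (p - 5)*(p + 2)*(p^2 + 8*p + 16) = (p - 5)*(p + 2)*(p + 4)*(p + 4)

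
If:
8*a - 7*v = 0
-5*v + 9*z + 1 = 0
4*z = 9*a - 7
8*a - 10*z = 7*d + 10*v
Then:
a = 413/407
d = -326/259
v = 472/407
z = 217/407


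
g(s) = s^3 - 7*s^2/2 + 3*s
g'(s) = 3*s^2 - 7*s + 3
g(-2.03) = -28.88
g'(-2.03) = 29.57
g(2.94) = 3.98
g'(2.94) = 8.35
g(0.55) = 0.76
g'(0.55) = 0.06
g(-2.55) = -46.99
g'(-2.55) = 40.36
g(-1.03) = -7.90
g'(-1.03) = 13.39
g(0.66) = 0.74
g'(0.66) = -0.31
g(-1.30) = -12.01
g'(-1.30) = 17.17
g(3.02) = 4.68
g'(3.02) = 9.22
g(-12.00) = -2268.00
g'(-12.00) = 519.00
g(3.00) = 4.50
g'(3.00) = 9.00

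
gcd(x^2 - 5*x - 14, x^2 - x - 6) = x + 2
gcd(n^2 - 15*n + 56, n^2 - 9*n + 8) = n - 8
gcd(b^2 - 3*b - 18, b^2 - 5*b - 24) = b + 3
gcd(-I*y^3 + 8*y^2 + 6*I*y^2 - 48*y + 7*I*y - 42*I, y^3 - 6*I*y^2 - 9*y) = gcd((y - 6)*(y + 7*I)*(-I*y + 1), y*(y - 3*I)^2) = 1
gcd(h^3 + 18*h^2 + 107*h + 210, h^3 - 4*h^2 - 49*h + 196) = h + 7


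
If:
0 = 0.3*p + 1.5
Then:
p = -5.00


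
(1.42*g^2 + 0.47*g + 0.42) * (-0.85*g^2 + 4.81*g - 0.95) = -1.207*g^4 + 6.4307*g^3 + 0.5547*g^2 + 1.5737*g - 0.399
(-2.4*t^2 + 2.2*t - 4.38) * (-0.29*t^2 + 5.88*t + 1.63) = 0.696*t^4 - 14.75*t^3 + 10.2942*t^2 - 22.1684*t - 7.1394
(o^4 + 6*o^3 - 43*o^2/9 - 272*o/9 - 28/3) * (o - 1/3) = o^5 + 17*o^4/3 - 61*o^3/9 - 773*o^2/27 + 20*o/27 + 28/9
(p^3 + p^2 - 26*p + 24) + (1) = p^3 + p^2 - 26*p + 25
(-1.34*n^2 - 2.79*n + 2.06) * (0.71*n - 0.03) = -0.9514*n^3 - 1.9407*n^2 + 1.5463*n - 0.0618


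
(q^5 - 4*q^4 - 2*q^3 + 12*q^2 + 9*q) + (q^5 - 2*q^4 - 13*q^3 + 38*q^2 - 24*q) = 2*q^5 - 6*q^4 - 15*q^3 + 50*q^2 - 15*q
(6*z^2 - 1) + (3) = 6*z^2 + 2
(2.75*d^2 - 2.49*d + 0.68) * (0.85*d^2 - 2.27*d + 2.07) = 2.3375*d^4 - 8.359*d^3 + 11.9228*d^2 - 6.6979*d + 1.4076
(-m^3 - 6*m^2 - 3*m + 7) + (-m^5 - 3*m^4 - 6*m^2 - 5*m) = -m^5 - 3*m^4 - m^3 - 12*m^2 - 8*m + 7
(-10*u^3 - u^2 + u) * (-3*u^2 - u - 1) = 30*u^5 + 13*u^4 + 8*u^3 - u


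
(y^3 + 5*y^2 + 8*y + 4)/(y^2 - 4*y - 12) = (y^2 + 3*y + 2)/(y - 6)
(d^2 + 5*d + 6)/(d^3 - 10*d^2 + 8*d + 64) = (d + 3)/(d^2 - 12*d + 32)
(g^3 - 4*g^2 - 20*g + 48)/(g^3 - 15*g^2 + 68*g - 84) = (g + 4)/(g - 7)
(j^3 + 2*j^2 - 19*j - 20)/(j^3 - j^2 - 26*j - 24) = (j^2 + j - 20)/(j^2 - 2*j - 24)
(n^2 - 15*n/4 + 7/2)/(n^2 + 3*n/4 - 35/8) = 2*(n - 2)/(2*n + 5)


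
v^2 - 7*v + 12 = (v - 4)*(v - 3)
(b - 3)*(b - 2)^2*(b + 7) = b^4 - 33*b^2 + 100*b - 84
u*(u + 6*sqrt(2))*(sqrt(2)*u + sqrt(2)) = sqrt(2)*u^3 + sqrt(2)*u^2 + 12*u^2 + 12*u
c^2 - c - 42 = (c - 7)*(c + 6)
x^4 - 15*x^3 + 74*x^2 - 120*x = x*(x - 6)*(x - 5)*(x - 4)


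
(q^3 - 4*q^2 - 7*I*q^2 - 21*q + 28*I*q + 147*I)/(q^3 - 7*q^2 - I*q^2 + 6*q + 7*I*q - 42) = (q^2 + q*(3 - 7*I) - 21*I)/(q^2 - I*q + 6)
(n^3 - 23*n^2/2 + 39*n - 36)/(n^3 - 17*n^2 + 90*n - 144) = (n^2 - 11*n/2 + 6)/(n^2 - 11*n + 24)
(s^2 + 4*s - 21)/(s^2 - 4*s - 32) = (-s^2 - 4*s + 21)/(-s^2 + 4*s + 32)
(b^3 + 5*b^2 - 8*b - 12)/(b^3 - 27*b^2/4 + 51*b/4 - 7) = 4*(b^3 + 5*b^2 - 8*b - 12)/(4*b^3 - 27*b^2 + 51*b - 28)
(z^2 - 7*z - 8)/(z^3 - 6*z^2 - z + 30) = (z^2 - 7*z - 8)/(z^3 - 6*z^2 - z + 30)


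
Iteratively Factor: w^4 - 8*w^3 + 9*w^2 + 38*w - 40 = (w - 1)*(w^3 - 7*w^2 + 2*w + 40) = (w - 1)*(w + 2)*(w^2 - 9*w + 20) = (w - 4)*(w - 1)*(w + 2)*(w - 5)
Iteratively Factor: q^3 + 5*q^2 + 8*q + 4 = (q + 2)*(q^2 + 3*q + 2) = (q + 1)*(q + 2)*(q + 2)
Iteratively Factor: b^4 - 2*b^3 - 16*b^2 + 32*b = (b - 2)*(b^3 - 16*b) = (b - 4)*(b - 2)*(b^2 + 4*b) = b*(b - 4)*(b - 2)*(b + 4)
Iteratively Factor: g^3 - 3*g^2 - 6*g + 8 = (g - 4)*(g^2 + g - 2) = (g - 4)*(g + 2)*(g - 1)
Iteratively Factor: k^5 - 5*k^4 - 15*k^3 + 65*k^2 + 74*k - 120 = (k - 5)*(k^4 - 15*k^2 - 10*k + 24) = (k - 5)*(k - 4)*(k^3 + 4*k^2 + k - 6) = (k - 5)*(k - 4)*(k - 1)*(k^2 + 5*k + 6) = (k - 5)*(k - 4)*(k - 1)*(k + 2)*(k + 3)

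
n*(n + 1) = n^2 + n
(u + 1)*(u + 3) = u^2 + 4*u + 3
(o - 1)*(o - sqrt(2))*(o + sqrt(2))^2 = o^4 - o^3 + sqrt(2)*o^3 - 2*o^2 - sqrt(2)*o^2 - 2*sqrt(2)*o + 2*o + 2*sqrt(2)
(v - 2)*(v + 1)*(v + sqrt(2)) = v^3 - v^2 + sqrt(2)*v^2 - 2*v - sqrt(2)*v - 2*sqrt(2)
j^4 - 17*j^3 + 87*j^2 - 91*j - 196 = (j - 7)^2*(j - 4)*(j + 1)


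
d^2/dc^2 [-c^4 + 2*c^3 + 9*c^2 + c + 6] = -12*c^2 + 12*c + 18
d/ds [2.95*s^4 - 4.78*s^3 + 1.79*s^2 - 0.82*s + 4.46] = 11.8*s^3 - 14.34*s^2 + 3.58*s - 0.82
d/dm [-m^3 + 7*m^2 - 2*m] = -3*m^2 + 14*m - 2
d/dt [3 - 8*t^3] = -24*t^2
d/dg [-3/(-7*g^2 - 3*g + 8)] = 3*(-14*g - 3)/(7*g^2 + 3*g - 8)^2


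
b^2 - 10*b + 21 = (b - 7)*(b - 3)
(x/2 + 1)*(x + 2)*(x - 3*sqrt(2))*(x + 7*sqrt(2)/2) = x^4/2 + sqrt(2)*x^3/4 + 2*x^3 - 17*x^2/2 + sqrt(2)*x^2 - 42*x + sqrt(2)*x - 42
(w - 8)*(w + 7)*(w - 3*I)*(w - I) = w^4 - w^3 - 4*I*w^3 - 59*w^2 + 4*I*w^2 + 3*w + 224*I*w + 168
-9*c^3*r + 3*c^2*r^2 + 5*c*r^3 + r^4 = r*(-c + r)*(3*c + r)^2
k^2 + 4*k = k*(k + 4)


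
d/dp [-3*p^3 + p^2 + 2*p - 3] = -9*p^2 + 2*p + 2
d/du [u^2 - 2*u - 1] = 2*u - 2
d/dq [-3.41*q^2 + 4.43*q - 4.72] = 4.43 - 6.82*q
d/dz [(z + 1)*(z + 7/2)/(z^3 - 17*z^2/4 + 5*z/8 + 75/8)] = 16*(-4*z^4 - 36*z^3 + 37*z^2 + 194*z + 160)/(64*z^6 - 544*z^5 + 1236*z^4 + 860*z^3 - 5075*z^2 + 750*z + 5625)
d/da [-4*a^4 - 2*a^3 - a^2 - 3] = 2*a*(-8*a^2 - 3*a - 1)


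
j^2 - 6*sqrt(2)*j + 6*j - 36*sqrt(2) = (j + 6)*(j - 6*sqrt(2))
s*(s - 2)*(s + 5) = s^3 + 3*s^2 - 10*s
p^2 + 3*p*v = p*(p + 3*v)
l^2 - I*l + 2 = (l - 2*I)*(l + I)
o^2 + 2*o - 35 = (o - 5)*(o + 7)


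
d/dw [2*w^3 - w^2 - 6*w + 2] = 6*w^2 - 2*w - 6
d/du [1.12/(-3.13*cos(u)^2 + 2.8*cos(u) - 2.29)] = (3.136 - 7.0112*cos(u))*sin(u)/(3.13*cos(u)^2 - 2.8*cos(u) + 2.29)^2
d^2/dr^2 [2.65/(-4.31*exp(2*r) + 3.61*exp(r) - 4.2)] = (-2.65*(8.62*exp(r) - 3.61)*(17.24*exp(r) - 7.22)*exp(r) + (45.686*exp(r) - 9.5665)*(4.31*exp(2*r) - 3.61*exp(r) + 4.2))*exp(r)/(4.31*exp(2*r) - 3.61*exp(r) + 4.2)^3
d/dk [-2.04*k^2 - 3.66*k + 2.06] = -4.08*k - 3.66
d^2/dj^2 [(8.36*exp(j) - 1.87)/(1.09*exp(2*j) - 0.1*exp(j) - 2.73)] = (9.93251600000002*exp(4*j) - 7.975748*exp(3*j) + 149.872602*exp(2*j) - 24.559216*exp(j) + 62.816754)*exp(j)/(1.295029*exp(6*j) - 0.35643*exp(5*j) - 9.697839*exp(4*j) + 1.78442*exp(3*j) + 24.289083*exp(2*j) - 2.23587*exp(j) - 20.346417)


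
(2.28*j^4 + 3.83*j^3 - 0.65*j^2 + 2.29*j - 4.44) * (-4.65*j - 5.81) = -10.602*j^5 - 31.0563*j^4 - 19.2298*j^3 - 6.872*j^2 + 7.3411*j + 25.7964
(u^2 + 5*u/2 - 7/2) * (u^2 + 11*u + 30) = u^4 + 27*u^3/2 + 54*u^2 + 73*u/2 - 105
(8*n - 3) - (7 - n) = 9*n - 10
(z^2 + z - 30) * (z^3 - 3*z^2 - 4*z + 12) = z^5 - 2*z^4 - 37*z^3 + 98*z^2 + 132*z - 360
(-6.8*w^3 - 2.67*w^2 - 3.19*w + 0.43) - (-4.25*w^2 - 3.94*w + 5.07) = -6.8*w^3 + 1.58*w^2 + 0.75*w - 4.64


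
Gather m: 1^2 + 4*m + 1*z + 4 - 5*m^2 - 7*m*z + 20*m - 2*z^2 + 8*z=-5*m^2 + m*(24 - 7*z) - 2*z^2 + 9*z + 5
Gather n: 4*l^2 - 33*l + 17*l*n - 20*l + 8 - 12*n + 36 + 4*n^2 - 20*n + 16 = 4*l^2 - 53*l + 4*n^2 + n*(17*l - 32) + 60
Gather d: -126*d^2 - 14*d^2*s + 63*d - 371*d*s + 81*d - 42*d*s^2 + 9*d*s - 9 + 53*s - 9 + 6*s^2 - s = d^2*(-14*s - 126) + d*(-42*s^2 - 362*s + 144) + 6*s^2 + 52*s - 18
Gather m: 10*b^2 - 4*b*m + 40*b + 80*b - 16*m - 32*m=10*b^2 + 120*b + m*(-4*b - 48)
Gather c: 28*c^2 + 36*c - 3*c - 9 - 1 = 28*c^2 + 33*c - 10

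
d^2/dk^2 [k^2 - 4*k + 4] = 2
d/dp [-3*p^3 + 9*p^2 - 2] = 9*p*(2 - p)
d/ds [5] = 0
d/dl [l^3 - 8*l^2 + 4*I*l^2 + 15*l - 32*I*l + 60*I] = 3*l^2 + 8*l*(-2 + I) + 15 - 32*I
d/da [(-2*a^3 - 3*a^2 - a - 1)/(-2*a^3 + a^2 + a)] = (-8*a^4 - 8*a^3 - 8*a^2 + 2*a + 1)/(a^2*(4*a^4 - 4*a^3 - 3*a^2 + 2*a + 1))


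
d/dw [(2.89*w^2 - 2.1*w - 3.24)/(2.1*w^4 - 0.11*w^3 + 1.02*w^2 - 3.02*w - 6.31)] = (-12.138*w^5 + 13.5479*w^4 + 26.754*w^3 - 7.655*w^2 - 29.8622*w + 3.4662)/(4.41*w^8 - 0.462*w^7 + 4.2961*w^6 - 12.9084*w^5 - 24.7972*w^4 - 4.7726*w^3 - 3.752*w^2 + 38.1124*w + 39.8161)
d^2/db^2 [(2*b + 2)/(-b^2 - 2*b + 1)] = 4*(b + 1)*(3*b^2 + 6*b - 4*(b + 1)^2 - 3)/(b^2 + 2*b - 1)^3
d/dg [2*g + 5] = 2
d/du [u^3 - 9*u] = 3*u^2 - 9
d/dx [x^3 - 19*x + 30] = 3*x^2 - 19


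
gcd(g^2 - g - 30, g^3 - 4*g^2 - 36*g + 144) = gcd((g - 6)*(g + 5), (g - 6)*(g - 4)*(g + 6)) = g - 6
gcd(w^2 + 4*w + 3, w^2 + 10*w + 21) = w + 3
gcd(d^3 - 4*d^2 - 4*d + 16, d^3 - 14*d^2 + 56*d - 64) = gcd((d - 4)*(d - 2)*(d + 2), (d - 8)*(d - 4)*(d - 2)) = d^2 - 6*d + 8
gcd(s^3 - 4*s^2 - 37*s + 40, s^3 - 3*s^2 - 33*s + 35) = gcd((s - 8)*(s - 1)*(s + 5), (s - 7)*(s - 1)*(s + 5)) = s^2 + 4*s - 5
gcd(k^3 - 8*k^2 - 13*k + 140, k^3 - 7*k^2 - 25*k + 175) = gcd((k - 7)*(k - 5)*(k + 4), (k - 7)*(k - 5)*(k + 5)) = k^2 - 12*k + 35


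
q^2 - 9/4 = (q - 3/2)*(q + 3/2)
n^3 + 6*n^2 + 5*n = n*(n + 1)*(n + 5)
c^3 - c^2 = c^2*(c - 1)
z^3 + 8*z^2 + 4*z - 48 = (z - 2)*(z + 4)*(z + 6)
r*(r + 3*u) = r^2 + 3*r*u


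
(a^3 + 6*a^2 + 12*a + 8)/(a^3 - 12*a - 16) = (a + 2)/(a - 4)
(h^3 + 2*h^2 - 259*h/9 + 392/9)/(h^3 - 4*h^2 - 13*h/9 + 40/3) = (3*h^2 + 14*h - 49)/(3*h^2 - 4*h - 15)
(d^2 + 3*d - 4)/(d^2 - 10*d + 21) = (d^2 + 3*d - 4)/(d^2 - 10*d + 21)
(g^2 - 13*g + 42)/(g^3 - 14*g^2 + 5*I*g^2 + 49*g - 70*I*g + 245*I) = (g - 6)/(g^2 + g*(-7 + 5*I) - 35*I)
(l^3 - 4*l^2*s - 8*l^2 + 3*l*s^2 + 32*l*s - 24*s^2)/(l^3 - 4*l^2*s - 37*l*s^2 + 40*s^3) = (-l^2 + 3*l*s + 8*l - 24*s)/(-l^2 + 3*l*s + 40*s^2)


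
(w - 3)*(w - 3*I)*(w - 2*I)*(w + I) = w^4 - 3*w^3 - 4*I*w^3 - w^2 + 12*I*w^2 + 3*w - 6*I*w + 18*I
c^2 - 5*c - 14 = (c - 7)*(c + 2)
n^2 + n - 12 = (n - 3)*(n + 4)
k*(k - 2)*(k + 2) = k^3 - 4*k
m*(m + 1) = m^2 + m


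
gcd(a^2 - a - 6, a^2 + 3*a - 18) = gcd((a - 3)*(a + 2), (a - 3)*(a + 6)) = a - 3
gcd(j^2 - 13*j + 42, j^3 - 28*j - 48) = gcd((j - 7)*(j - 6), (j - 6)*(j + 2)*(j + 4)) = j - 6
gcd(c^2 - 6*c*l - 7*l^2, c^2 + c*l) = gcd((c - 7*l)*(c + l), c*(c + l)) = c + l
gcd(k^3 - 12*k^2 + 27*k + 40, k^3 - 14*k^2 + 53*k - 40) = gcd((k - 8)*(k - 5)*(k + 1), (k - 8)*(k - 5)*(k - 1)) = k^2 - 13*k + 40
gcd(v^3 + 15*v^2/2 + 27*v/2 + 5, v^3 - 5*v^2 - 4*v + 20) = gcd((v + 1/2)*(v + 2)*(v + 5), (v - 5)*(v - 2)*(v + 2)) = v + 2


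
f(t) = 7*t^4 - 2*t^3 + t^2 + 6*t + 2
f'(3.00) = 714.00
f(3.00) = 542.00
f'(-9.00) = -20910.00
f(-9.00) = 47414.00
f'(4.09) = 1829.51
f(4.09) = 1865.24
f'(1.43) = 78.47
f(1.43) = 36.05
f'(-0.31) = 3.97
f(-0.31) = 0.36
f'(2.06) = 229.43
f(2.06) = 127.18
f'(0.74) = 15.54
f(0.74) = 8.28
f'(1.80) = 153.46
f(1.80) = 77.86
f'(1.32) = 62.58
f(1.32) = 28.31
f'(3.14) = 819.98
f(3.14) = 649.26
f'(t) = 28*t^3 - 6*t^2 + 2*t + 6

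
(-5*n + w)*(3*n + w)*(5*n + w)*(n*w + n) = -75*n^4*w - 75*n^4 - 25*n^3*w^2 - 25*n^3*w + 3*n^2*w^3 + 3*n^2*w^2 + n*w^4 + n*w^3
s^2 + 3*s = s*(s + 3)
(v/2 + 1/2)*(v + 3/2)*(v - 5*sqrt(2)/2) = v^3/2 - 5*sqrt(2)*v^2/4 + 5*v^2/4 - 25*sqrt(2)*v/8 + 3*v/4 - 15*sqrt(2)/8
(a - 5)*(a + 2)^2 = a^3 - a^2 - 16*a - 20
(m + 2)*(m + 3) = m^2 + 5*m + 6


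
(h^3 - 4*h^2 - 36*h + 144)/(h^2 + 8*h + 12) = (h^2 - 10*h + 24)/(h + 2)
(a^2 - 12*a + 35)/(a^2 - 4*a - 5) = (a - 7)/(a + 1)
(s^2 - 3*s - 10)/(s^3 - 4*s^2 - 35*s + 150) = (s + 2)/(s^2 + s - 30)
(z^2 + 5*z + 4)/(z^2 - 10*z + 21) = (z^2 + 5*z + 4)/(z^2 - 10*z + 21)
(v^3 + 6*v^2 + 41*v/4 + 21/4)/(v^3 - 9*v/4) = (2*v^2 + 9*v + 7)/(v*(2*v - 3))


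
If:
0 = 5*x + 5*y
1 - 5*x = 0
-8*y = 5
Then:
No Solution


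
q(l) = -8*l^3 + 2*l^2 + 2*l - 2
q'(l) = -24*l^2 + 4*l + 2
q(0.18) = -1.62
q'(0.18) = 1.94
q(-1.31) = 16.80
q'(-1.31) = -44.43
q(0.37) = -1.39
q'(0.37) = 0.19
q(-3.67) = 413.04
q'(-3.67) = -335.93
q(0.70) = -2.36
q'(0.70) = -6.96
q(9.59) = -6854.68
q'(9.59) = -2166.87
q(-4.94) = 1001.36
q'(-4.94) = -603.45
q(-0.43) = -1.85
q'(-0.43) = -4.16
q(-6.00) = 1786.00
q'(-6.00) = -886.00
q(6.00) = -1646.00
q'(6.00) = -838.00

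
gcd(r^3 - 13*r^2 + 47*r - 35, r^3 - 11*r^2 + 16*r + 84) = r - 7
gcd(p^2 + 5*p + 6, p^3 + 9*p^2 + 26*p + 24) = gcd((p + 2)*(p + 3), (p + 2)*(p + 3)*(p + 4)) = p^2 + 5*p + 6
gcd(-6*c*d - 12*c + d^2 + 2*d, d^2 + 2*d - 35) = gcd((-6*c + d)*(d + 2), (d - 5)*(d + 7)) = 1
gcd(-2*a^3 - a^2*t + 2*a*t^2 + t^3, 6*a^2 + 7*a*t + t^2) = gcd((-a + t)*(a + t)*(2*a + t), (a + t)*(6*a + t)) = a + t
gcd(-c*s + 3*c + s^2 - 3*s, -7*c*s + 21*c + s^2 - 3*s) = s - 3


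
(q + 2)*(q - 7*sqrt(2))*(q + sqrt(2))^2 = q^4 - 5*sqrt(2)*q^3 + 2*q^3 - 26*q^2 - 10*sqrt(2)*q^2 - 52*q - 14*sqrt(2)*q - 28*sqrt(2)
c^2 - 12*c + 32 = (c - 8)*(c - 4)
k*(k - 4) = k^2 - 4*k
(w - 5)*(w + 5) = w^2 - 25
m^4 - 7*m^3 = m^3*(m - 7)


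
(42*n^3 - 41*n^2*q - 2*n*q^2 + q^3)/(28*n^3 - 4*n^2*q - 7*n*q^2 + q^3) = (-6*n^2 + 5*n*q + q^2)/(-4*n^2 + q^2)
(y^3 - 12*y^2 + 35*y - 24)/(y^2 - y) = y - 11 + 24/y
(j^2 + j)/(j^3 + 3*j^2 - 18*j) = (j + 1)/(j^2 + 3*j - 18)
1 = 1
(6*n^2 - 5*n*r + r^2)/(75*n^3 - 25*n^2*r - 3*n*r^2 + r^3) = (-2*n + r)/(-25*n^2 + r^2)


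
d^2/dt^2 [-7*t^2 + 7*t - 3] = -14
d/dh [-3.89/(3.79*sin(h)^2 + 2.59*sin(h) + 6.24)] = (29.4862*sin(h) + 10.0751)*cos(h)/(3.79*sin(h)^2 + 2.59*sin(h) + 6.24)^2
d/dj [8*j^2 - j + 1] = 16*j - 1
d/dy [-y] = -1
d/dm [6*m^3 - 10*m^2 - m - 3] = 18*m^2 - 20*m - 1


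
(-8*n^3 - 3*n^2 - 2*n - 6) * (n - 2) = -8*n^4 + 13*n^3 + 4*n^2 - 2*n + 12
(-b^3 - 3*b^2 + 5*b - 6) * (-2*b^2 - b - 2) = 2*b^5 + 7*b^4 - 5*b^3 + 13*b^2 - 4*b + 12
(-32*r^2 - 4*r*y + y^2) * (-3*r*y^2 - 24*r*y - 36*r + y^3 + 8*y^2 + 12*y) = 96*r^3*y^2 + 768*r^3*y + 1152*r^3 - 20*r^2*y^3 - 160*r^2*y^2 - 240*r^2*y - 7*r*y^4 - 56*r*y^3 - 84*r*y^2 + y^5 + 8*y^4 + 12*y^3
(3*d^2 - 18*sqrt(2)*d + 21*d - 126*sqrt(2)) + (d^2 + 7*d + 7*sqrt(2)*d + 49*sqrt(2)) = 4*d^2 - 11*sqrt(2)*d + 28*d - 77*sqrt(2)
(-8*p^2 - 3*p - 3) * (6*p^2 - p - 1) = -48*p^4 - 10*p^3 - 7*p^2 + 6*p + 3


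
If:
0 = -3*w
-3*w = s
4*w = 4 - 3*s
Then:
No Solution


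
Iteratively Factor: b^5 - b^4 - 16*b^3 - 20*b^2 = (b)*(b^4 - b^3 - 16*b^2 - 20*b) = b*(b - 5)*(b^3 + 4*b^2 + 4*b) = b^2*(b - 5)*(b^2 + 4*b + 4) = b^2*(b - 5)*(b + 2)*(b + 2)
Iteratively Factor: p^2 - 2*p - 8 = (p + 2)*(p - 4)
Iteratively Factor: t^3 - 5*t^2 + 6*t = (t)*(t^2 - 5*t + 6) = t*(t - 2)*(t - 3)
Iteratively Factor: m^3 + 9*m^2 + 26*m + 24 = (m + 3)*(m^2 + 6*m + 8) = (m + 3)*(m + 4)*(m + 2)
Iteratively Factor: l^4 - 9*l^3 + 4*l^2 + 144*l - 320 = (l - 4)*(l^3 - 5*l^2 - 16*l + 80) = (l - 4)^2*(l^2 - l - 20) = (l - 5)*(l - 4)^2*(l + 4)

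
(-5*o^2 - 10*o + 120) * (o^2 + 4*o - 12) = -5*o^4 - 30*o^3 + 140*o^2 + 600*o - 1440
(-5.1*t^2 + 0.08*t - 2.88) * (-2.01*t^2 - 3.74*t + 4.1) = 10.251*t^4 + 18.9132*t^3 - 15.4204*t^2 + 11.0992*t - 11.808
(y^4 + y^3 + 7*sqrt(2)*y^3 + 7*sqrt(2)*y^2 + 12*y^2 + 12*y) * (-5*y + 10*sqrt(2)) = -5*y^5 - 25*sqrt(2)*y^4 - 5*y^4 - 25*sqrt(2)*y^3 + 80*y^3 + 80*y^2 + 120*sqrt(2)*y^2 + 120*sqrt(2)*y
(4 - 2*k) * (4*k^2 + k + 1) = -8*k^3 + 14*k^2 + 2*k + 4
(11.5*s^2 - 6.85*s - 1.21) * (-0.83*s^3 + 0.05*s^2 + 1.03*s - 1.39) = -9.545*s^5 + 6.2605*s^4 + 12.5068*s^3 - 23.101*s^2 + 8.2752*s + 1.6819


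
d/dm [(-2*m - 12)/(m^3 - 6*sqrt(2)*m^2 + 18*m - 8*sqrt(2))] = 2*(-m^3 + 6*sqrt(2)*m^2 - 18*m + 3*(m + 6)*(m^2 - 4*sqrt(2)*m + 6) + 8*sqrt(2))/(m^3 - 6*sqrt(2)*m^2 + 18*m - 8*sqrt(2))^2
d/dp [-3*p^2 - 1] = -6*p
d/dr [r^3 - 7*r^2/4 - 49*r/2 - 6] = 3*r^2 - 7*r/2 - 49/2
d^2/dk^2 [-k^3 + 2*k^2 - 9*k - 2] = 4 - 6*k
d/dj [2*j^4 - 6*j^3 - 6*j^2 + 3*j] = 8*j^3 - 18*j^2 - 12*j + 3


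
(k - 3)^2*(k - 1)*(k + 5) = k^4 - 2*k^3 - 20*k^2 + 66*k - 45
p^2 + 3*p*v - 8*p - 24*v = (p - 8)*(p + 3*v)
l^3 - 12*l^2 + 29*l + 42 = (l - 7)*(l - 6)*(l + 1)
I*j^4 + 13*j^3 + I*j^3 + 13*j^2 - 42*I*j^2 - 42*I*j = j*(j - 7*I)*(j - 6*I)*(I*j + I)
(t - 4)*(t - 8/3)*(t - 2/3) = t^3 - 22*t^2/3 + 136*t/9 - 64/9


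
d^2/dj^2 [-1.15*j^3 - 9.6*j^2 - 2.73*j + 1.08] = -6.9*j - 19.2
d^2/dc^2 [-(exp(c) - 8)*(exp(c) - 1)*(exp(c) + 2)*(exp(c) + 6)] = (-16*exp(3*c) + 9*exp(2*c) + 208*exp(c) + 44)*exp(c)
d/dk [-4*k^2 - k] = -8*k - 1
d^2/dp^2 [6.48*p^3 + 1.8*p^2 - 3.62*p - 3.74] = 38.88*p + 3.6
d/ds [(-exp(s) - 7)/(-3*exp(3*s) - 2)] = (-9*(exp(s) + 7)*exp(2*s) + 3*exp(3*s) + 2)*exp(s)/(3*exp(3*s) + 2)^2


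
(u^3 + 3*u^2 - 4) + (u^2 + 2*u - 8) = u^3 + 4*u^2 + 2*u - 12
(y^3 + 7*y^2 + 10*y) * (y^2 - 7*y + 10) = y^5 - 29*y^3 + 100*y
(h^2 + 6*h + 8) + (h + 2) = h^2 + 7*h + 10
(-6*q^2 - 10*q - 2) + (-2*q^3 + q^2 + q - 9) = -2*q^3 - 5*q^2 - 9*q - 11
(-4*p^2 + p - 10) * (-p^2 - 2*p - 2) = 4*p^4 + 7*p^3 + 16*p^2 + 18*p + 20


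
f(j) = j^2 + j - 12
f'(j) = 2*j + 1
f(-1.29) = -11.63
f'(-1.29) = -1.58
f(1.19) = -9.39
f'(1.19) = 3.38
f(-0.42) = -12.24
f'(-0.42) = 0.16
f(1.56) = -8.01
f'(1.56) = 4.12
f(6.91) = 42.66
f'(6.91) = 14.82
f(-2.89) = -6.54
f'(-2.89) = -4.78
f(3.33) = 2.42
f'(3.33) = 7.66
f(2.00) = -6.00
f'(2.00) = 5.00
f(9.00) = 78.00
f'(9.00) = 19.00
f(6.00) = 30.00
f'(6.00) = 13.00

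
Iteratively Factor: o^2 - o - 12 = (o + 3)*(o - 4)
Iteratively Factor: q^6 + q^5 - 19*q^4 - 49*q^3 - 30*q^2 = (q + 1)*(q^5 - 19*q^3 - 30*q^2) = (q + 1)*(q + 3)*(q^4 - 3*q^3 - 10*q^2) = q*(q + 1)*(q + 3)*(q^3 - 3*q^2 - 10*q) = q*(q + 1)*(q + 2)*(q + 3)*(q^2 - 5*q) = q*(q - 5)*(q + 1)*(q + 2)*(q + 3)*(q)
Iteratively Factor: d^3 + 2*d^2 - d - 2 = (d + 2)*(d^2 - 1) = (d + 1)*(d + 2)*(d - 1)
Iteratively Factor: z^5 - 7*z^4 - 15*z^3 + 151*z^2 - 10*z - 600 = (z - 5)*(z^4 - 2*z^3 - 25*z^2 + 26*z + 120) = (z - 5)*(z + 2)*(z^3 - 4*z^2 - 17*z + 60) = (z - 5)*(z - 3)*(z + 2)*(z^2 - z - 20) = (z - 5)^2*(z - 3)*(z + 2)*(z + 4)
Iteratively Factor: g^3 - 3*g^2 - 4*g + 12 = (g - 3)*(g^2 - 4) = (g - 3)*(g + 2)*(g - 2)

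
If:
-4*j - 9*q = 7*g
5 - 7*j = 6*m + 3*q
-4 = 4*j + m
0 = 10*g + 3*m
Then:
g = -192/317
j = -477/317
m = 640/317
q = 1084/951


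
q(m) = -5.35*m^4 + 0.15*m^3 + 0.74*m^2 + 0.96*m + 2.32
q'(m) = -21.4*m^3 + 0.45*m^2 + 1.48*m + 0.96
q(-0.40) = 1.91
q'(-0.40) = 1.81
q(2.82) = -324.06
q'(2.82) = -471.20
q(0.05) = 2.37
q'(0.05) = 1.03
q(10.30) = -59960.10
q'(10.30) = -23320.41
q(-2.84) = -345.91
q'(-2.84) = 490.58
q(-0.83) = -0.59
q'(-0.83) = 12.28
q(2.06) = -87.59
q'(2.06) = -181.16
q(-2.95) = -403.10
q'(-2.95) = 549.90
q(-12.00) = -111099.44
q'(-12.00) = 37027.20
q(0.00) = 2.32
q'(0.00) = 0.96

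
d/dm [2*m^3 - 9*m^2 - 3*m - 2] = 6*m^2 - 18*m - 3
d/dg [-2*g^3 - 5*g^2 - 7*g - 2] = -6*g^2 - 10*g - 7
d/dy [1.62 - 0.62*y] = -0.620000000000000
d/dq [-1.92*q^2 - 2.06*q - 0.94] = -3.84*q - 2.06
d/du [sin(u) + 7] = cos(u)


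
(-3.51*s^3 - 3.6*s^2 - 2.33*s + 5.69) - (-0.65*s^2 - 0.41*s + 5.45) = -3.51*s^3 - 2.95*s^2 - 1.92*s + 0.24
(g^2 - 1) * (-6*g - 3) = -6*g^3 - 3*g^2 + 6*g + 3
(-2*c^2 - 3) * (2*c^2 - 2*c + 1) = -4*c^4 + 4*c^3 - 8*c^2 + 6*c - 3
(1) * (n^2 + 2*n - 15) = n^2 + 2*n - 15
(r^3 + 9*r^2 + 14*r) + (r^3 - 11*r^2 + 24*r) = 2*r^3 - 2*r^2 + 38*r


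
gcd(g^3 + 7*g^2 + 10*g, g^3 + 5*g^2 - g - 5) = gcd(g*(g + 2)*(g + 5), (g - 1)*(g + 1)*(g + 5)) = g + 5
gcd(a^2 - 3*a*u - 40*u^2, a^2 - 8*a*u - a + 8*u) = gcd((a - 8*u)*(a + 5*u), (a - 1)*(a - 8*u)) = -a + 8*u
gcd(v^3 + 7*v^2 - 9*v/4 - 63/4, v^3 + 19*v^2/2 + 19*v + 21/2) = v^2 + 17*v/2 + 21/2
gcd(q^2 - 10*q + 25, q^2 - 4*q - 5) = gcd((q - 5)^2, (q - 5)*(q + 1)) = q - 5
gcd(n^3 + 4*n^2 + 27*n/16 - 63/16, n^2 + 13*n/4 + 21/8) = n + 7/4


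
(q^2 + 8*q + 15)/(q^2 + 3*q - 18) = (q^2 + 8*q + 15)/(q^2 + 3*q - 18)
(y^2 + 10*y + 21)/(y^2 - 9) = (y + 7)/(y - 3)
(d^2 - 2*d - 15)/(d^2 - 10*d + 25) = (d + 3)/(d - 5)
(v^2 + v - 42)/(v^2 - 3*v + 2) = (v^2 + v - 42)/(v^2 - 3*v + 2)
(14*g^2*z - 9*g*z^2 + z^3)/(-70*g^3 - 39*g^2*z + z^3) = z*(-2*g + z)/(10*g^2 + 7*g*z + z^2)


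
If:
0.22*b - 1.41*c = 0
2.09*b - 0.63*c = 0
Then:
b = 0.00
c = 0.00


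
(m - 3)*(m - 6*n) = m^2 - 6*m*n - 3*m + 18*n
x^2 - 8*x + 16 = (x - 4)^2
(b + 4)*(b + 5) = b^2 + 9*b + 20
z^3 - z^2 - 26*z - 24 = (z - 6)*(z + 1)*(z + 4)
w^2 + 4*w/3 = w*(w + 4/3)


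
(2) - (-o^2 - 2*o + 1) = o^2 + 2*o + 1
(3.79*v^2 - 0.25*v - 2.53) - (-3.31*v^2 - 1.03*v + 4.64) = 7.1*v^2 + 0.78*v - 7.17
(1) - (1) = 0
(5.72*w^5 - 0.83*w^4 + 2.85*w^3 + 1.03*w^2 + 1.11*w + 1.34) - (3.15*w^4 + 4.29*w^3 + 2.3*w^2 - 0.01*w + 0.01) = 5.72*w^5 - 3.98*w^4 - 1.44*w^3 - 1.27*w^2 + 1.12*w + 1.33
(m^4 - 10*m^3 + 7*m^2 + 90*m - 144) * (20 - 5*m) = -5*m^5 + 70*m^4 - 235*m^3 - 310*m^2 + 2520*m - 2880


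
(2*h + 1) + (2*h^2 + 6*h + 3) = 2*h^2 + 8*h + 4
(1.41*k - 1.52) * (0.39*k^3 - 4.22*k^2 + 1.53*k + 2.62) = 0.5499*k^4 - 6.543*k^3 + 8.5717*k^2 + 1.3686*k - 3.9824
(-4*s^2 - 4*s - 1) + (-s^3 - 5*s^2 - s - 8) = -s^3 - 9*s^2 - 5*s - 9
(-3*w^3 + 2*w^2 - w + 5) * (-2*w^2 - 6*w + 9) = 6*w^5 + 14*w^4 - 37*w^3 + 14*w^2 - 39*w + 45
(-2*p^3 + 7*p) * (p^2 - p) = -2*p^5 + 2*p^4 + 7*p^3 - 7*p^2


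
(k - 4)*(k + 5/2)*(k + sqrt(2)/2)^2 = k^4 - 3*k^3/2 + sqrt(2)*k^3 - 19*k^2/2 - 3*sqrt(2)*k^2/2 - 10*sqrt(2)*k - 3*k/4 - 5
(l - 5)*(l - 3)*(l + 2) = l^3 - 6*l^2 - l + 30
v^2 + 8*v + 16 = (v + 4)^2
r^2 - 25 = (r - 5)*(r + 5)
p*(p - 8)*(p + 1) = p^3 - 7*p^2 - 8*p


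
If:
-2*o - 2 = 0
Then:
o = -1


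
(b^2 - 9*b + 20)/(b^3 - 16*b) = (b - 5)/(b*(b + 4))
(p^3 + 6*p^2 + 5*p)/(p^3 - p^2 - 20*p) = (p^2 + 6*p + 5)/(p^2 - p - 20)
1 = 1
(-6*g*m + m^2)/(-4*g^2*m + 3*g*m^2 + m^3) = (-6*g + m)/(-4*g^2 + 3*g*m + m^2)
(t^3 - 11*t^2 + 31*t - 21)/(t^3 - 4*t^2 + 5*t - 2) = (t^2 - 10*t + 21)/(t^2 - 3*t + 2)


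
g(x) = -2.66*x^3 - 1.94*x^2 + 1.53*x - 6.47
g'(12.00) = -1194.15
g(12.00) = -4863.95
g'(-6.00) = -262.47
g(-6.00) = 489.07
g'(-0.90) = -1.44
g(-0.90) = -7.48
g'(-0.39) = 1.83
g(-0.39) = -7.20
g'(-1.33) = -7.43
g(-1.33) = -5.68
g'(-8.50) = -542.04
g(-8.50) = 1473.93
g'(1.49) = -21.97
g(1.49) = -17.30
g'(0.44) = -1.72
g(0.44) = -6.40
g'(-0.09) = 1.81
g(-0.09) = -6.62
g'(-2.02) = -23.19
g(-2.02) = 4.45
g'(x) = -7.98*x^2 - 3.88*x + 1.53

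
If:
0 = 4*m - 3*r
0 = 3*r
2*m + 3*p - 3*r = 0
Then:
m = 0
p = 0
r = 0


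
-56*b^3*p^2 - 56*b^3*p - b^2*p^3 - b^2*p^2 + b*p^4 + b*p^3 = p*(-8*b + p)*(7*b + p)*(b*p + b)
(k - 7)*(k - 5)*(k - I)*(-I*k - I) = -I*k^4 - k^3 + 11*I*k^3 + 11*k^2 - 23*I*k^2 - 23*k - 35*I*k - 35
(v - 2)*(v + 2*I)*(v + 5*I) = v^3 - 2*v^2 + 7*I*v^2 - 10*v - 14*I*v + 20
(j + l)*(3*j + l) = 3*j^2 + 4*j*l + l^2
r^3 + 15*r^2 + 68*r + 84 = (r + 2)*(r + 6)*(r + 7)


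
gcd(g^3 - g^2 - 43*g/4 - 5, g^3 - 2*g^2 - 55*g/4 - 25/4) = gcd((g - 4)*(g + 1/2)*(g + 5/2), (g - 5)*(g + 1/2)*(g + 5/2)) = g^2 + 3*g + 5/4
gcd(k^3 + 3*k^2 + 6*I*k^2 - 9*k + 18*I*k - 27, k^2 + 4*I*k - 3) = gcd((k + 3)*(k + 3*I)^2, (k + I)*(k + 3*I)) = k + 3*I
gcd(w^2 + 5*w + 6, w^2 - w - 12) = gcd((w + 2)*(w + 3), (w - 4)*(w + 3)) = w + 3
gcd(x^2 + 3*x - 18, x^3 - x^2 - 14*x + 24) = x - 3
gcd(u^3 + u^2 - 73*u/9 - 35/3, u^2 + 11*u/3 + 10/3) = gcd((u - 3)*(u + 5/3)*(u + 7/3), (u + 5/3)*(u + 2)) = u + 5/3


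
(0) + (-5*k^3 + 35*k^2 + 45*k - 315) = -5*k^3 + 35*k^2 + 45*k - 315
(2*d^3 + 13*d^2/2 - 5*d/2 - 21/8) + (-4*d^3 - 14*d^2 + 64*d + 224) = -2*d^3 - 15*d^2/2 + 123*d/2 + 1771/8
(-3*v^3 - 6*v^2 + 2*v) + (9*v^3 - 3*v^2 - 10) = 6*v^3 - 9*v^2 + 2*v - 10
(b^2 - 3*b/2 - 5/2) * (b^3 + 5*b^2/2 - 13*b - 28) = b^5 + b^4 - 77*b^3/4 - 59*b^2/4 + 149*b/2 + 70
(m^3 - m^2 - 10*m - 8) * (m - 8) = m^4 - 9*m^3 - 2*m^2 + 72*m + 64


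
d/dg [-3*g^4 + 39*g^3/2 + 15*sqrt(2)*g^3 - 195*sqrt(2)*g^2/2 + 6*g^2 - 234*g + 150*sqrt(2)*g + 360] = -12*g^3 + 117*g^2/2 + 45*sqrt(2)*g^2 - 195*sqrt(2)*g + 12*g - 234 + 150*sqrt(2)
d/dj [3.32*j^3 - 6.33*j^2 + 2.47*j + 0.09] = 9.96*j^2 - 12.66*j + 2.47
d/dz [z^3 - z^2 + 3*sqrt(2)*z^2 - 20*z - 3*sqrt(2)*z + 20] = 3*z^2 - 2*z + 6*sqrt(2)*z - 20 - 3*sqrt(2)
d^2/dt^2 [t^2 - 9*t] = 2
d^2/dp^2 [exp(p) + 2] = exp(p)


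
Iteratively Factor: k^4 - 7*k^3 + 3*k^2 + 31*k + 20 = (k + 1)*(k^3 - 8*k^2 + 11*k + 20) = (k + 1)^2*(k^2 - 9*k + 20) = (k - 4)*(k + 1)^2*(k - 5)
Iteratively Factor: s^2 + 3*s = (s)*(s + 3)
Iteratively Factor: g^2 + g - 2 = (g + 2)*(g - 1)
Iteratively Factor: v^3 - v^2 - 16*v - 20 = (v + 2)*(v^2 - 3*v - 10) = (v - 5)*(v + 2)*(v + 2)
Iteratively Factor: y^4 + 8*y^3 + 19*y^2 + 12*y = (y)*(y^3 + 8*y^2 + 19*y + 12) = y*(y + 1)*(y^2 + 7*y + 12) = y*(y + 1)*(y + 3)*(y + 4)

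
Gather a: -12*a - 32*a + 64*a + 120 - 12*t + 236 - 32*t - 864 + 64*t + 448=20*a + 20*t - 60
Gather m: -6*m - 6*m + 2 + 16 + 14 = 32 - 12*m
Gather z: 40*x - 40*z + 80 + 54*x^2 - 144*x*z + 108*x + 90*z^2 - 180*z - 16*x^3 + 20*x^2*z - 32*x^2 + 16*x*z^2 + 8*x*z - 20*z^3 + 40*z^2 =-16*x^3 + 22*x^2 + 148*x - 20*z^3 + z^2*(16*x + 130) + z*(20*x^2 - 136*x - 220) + 80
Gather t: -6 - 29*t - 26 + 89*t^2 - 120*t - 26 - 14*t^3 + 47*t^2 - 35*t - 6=-14*t^3 + 136*t^2 - 184*t - 64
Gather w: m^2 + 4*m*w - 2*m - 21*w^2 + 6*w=m^2 - 2*m - 21*w^2 + w*(4*m + 6)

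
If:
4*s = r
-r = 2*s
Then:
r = 0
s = 0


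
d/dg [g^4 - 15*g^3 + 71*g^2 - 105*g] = 4*g^3 - 45*g^2 + 142*g - 105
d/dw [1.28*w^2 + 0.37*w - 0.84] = 2.56*w + 0.37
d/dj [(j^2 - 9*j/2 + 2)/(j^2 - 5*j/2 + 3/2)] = (8*j^2 - 4*j - 7)/(4*j^4 - 20*j^3 + 37*j^2 - 30*j + 9)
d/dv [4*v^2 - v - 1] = 8*v - 1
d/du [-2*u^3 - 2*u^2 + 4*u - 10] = -6*u^2 - 4*u + 4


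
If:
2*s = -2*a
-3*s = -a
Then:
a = 0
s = 0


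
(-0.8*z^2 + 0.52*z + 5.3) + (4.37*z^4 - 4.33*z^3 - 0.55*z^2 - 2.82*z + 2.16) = 4.37*z^4 - 4.33*z^3 - 1.35*z^2 - 2.3*z + 7.46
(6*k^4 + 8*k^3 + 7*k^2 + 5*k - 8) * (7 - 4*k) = -24*k^5 + 10*k^4 + 28*k^3 + 29*k^2 + 67*k - 56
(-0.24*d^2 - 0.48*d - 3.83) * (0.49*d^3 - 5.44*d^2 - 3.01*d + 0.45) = -0.1176*d^5 + 1.0704*d^4 + 1.4569*d^3 + 22.172*d^2 + 11.3123*d - 1.7235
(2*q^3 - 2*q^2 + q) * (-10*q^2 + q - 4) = -20*q^5 + 22*q^4 - 20*q^3 + 9*q^2 - 4*q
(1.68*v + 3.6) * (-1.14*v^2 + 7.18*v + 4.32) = -1.9152*v^3 + 7.9584*v^2 + 33.1056*v + 15.552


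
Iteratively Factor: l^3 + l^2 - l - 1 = (l + 1)*(l^2 - 1) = (l - 1)*(l + 1)*(l + 1)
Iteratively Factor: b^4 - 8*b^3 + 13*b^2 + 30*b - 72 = (b - 3)*(b^3 - 5*b^2 - 2*b + 24) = (b - 4)*(b - 3)*(b^2 - b - 6) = (b - 4)*(b - 3)*(b + 2)*(b - 3)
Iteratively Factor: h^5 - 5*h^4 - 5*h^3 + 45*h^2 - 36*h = (h - 1)*(h^4 - 4*h^3 - 9*h^2 + 36*h) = (h - 3)*(h - 1)*(h^3 - h^2 - 12*h) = h*(h - 3)*(h - 1)*(h^2 - h - 12) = h*(h - 3)*(h - 1)*(h + 3)*(h - 4)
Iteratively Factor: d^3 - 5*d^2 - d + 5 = (d - 5)*(d^2 - 1) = (d - 5)*(d - 1)*(d + 1)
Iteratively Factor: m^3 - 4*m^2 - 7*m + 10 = (m - 1)*(m^2 - 3*m - 10) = (m - 5)*(m - 1)*(m + 2)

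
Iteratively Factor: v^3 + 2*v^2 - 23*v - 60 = (v + 3)*(v^2 - v - 20) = (v - 5)*(v + 3)*(v + 4)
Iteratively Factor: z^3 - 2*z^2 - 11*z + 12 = (z + 3)*(z^2 - 5*z + 4) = (z - 1)*(z + 3)*(z - 4)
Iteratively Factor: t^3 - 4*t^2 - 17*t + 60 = (t - 3)*(t^2 - t - 20) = (t - 3)*(t + 4)*(t - 5)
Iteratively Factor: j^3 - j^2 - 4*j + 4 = (j + 2)*(j^2 - 3*j + 2) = (j - 2)*(j + 2)*(j - 1)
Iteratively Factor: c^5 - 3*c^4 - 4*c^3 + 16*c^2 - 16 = (c - 2)*(c^4 - c^3 - 6*c^2 + 4*c + 8) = (c - 2)*(c + 1)*(c^3 - 2*c^2 - 4*c + 8) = (c - 2)^2*(c + 1)*(c^2 - 4) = (c - 2)^3*(c + 1)*(c + 2)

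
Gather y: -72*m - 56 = -72*m - 56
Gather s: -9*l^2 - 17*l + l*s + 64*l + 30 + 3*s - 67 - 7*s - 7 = -9*l^2 + 47*l + s*(l - 4) - 44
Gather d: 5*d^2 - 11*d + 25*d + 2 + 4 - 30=5*d^2 + 14*d - 24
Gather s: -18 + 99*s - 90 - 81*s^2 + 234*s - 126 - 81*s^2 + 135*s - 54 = -162*s^2 + 468*s - 288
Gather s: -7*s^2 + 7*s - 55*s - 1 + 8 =-7*s^2 - 48*s + 7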